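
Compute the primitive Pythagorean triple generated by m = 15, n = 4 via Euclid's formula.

a = m² - n² = 225 - 16 = 209
b = 2mn = 2·15·4 = 120
c = m² + n² = 225 + 16 = 241
Verify: 209² + 120² = 43681 + 14400 = 58081 = 241² ✓

(209, 120, 241)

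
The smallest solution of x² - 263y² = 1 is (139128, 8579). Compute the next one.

Solutions to x² - Dy² = 1 are generated by powers of (x₀ + y₀√D).
The next solution satisfies x₁ + y₁√263 = (x₀ + y₀√263)², giving:
x₁ = x₀² + 263y₀² = 139128² + 263·8579² = 19356600384 + 19356600383 = 38713200767
y₁ = 2x₀y₀ = 2·139128·8579 = 2387158224

Verify: 38713200767² - 263·2387158224² = 1498711913626049388289 - 1498711913626049388288 = 1 ✓

x = 38713200767, y = 2387158224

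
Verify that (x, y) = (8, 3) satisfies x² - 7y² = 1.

Compute x² = 8² = 64
Compute 7y² = 7·3² = 7·9 = 63
x² - 7y² = 64 - 63 = 1
Since this equals 1, (8, 3) is a solution.

Yes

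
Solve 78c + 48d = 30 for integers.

Step 1: Check solvability.
gcd(78, 48) = 6
Since 6 divides 30, solutions exist.

Step 2: Apply extended Euclidean algorithm to find gcd.
We find integers such that 78*x0 + 48*y0 = 6

Step 3: Scale the particular solution.
Multiply by 30/6 = 5:
c = -15, d = 25

Step 4: Verify.
78*(-15) + 48*(25) = 30 = 30 ✓

c = -15, d = 25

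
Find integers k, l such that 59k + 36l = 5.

Step 1: Check solvability.
gcd(59, 36) = 1
Since 1 divides 5, solutions exist.

Step 2: Apply extended Euclidean algorithm to find gcd.
We find integers such that 59*x0 + 36*y0 = 1

Step 3: Scale the particular solution.
Multiply by 5/1 = 5:
k = 55, l = -90

Step 4: Verify.
59*(55) + 36*(-90) = 5 = 5 ✓

k = 55, l = -90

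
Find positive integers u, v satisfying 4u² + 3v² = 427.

Try small values of u and check whether (427 - 4u²)/3 is a perfect square.
u = 10: 4·10² = 400, so 3v² = 427 - 400 = 27, giving v² = 9, v = 3.
Check: 4·10² + 3·3² = 400 + 27 = 427 ✓

u = 10, v = 3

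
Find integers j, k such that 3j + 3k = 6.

Step 1: Check solvability.
gcd(3, 3) = 3
Since 3 divides 6, solutions exist.

Step 2: Apply extended Euclidean algorithm to find gcd.
We find integers such that 3*x0 + 3*y0 = 3

Step 3: Scale the particular solution.
Multiply by 6/3 = 2:
j = 0, k = 2

Step 4: Verify.
3*(0) + 3*(2) = 6 = 6 ✓

j = 0, k = 2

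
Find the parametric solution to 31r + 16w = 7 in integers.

Step 1: Compute gcd(31, 16) = 1.
Since 1 divides 7, solutions exist.

Step 2: Find a particular solution using extended Euclidean algorithm.
We get r₀ = -7, w₀ = 14.
Check: 31*-7 + 16*14 = 7 = 7 ✓

Step 3: Write the general solution.
r = -7 + (16/1)t = -7 + 16t
w = 14 - (31/1)t = 14 - 31t
for any integer t.

r = -7 + 16t, w = 14 - 31t for integer t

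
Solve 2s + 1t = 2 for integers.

Step 1: Check solvability.
gcd(2, 1) = 1
Since 1 divides 2, solutions exist.

Step 2: Apply extended Euclidean algorithm to find gcd.
We find integers such that 2*x0 + 1*y0 = 1

Step 3: Scale the particular solution.
Multiply by 2/1 = 2:
s = 0, t = 2

Step 4: Verify.
2*(0) + 1*(2) = 2 = 2 ✓

s = 0, t = 2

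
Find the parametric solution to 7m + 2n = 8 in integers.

Step 1: Compute gcd(7, 2) = 1.
Since 1 divides 8, solutions exist.

Step 2: Find a particular solution using extended Euclidean algorithm.
We get m₀ = 8, n₀ = -24.
Check: 7*8 + 2*-24 = 8 = 8 ✓

Step 3: Write the general solution.
m = 8 + (2/1)t = 8 + 2t
n = -24 - (7/1)t = -24 - 7t
for any integer t.

m = 8 + 2t, n = -24 - 7t for integer t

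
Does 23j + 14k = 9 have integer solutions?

Step 1: Compute gcd(23, 14).
gcd(23, 14) = 1

Step 2: Check divisibility.
Does 1 divide 9? 9 = 1 x 9, so yes.

By the theorem on linear Diophantine equations, 23j + 14k = 9 has integer solutions if and only if gcd(23, 14) divides 9. Since 1 | 9, solutions exist.

Yes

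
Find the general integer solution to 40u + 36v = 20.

Step 1: Compute gcd(40, 36) = 4.
Since 4 divides 20, solutions exist.

Step 2: Find a particular solution using extended Euclidean algorithm.
We get u₀ = 5, v₀ = -5.
Check: 40*5 + 36*-5 = 20 = 20 ✓

Step 3: Write the general solution.
u = 5 + (36/4)t = 5 + 9t
v = -5 - (40/4)t = -5 - 10t
for any integer t.

u = 5 + 9t, v = -5 - 10t for integer t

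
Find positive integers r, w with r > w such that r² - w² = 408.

Factor: r² - w² = (r+w)(r-w) = 408.
We need two factors of 408 with the same parity.
Use r+w = 204 and r-w = 2 (product 204·2 = 408).
Adding: 2r = 206, so r = 103.
Subtracting: 2w = 202, so w = 101.
Check: 103² - 101² = 10609 - 10201 = 408 ✓

r = 103, w = 101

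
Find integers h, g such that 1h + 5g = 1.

Step 1: Check solvability.
gcd(1, 5) = 1
Since 1 divides 1, solutions exist.

Step 2: Apply extended Euclidean algorithm to find gcd.
We find integers such that 1*x0 + 5*y0 = 1

Step 3: Scale the particular solution.
Multiply by 1/1 = 1:
h = 1, g = 0

Step 4: Verify.
1*(1) + 5*(0) = 1 = 1 ✓

h = 1, g = 0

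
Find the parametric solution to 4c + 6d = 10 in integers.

Step 1: Compute gcd(4, 6) = 2.
Since 2 divides 10, solutions exist.

Step 2: Find a particular solution using extended Euclidean algorithm.
We get c₀ = -5, d₀ = 5.
Check: 4*-5 + 6*5 = 10 = 10 ✓

Step 3: Write the general solution.
c = -5 + (6/2)t = -5 + 3t
d = 5 - (4/2)t = 5 - 2t
for any integer t.

c = -5 + 3t, d = 5 - 2t for integer t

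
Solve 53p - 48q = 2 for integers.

Step 1: Check solvability.
gcd(53, 48) = 1
Since 1 divides 2, solutions exist.

Step 2: Apply extended Euclidean algorithm to find gcd.
We find integers such that 53*x0 + 48*y0 = 1

Step 3: Scale the particular solution.
Multiply by 2/1 = 2:
p = -38, q = -42

Step 4: Verify.
53*(-38) - 48*(-42) = 2 = 2 ✓

p = -38, q = -42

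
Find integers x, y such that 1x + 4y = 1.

Step 1: Check solvability.
gcd(1, 4) = 1
Since 1 divides 1, solutions exist.

Step 2: Apply extended Euclidean algorithm to find gcd.
We find integers such that 1*x0 + 4*y0 = 1

Step 3: Scale the particular solution.
Multiply by 1/1 = 1:
x = 1, y = 0

Step 4: Verify.
1*(1) + 4*(0) = 1 = 1 ✓

x = 1, y = 0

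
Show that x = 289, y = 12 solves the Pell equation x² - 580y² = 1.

Compute x² = 289² = 83521
Compute 580y² = 580·12² = 580·144 = 83520
x² - 580y² = 83521 - 83520 = 1
Since this equals 1, (289, 12) is a solution.

Yes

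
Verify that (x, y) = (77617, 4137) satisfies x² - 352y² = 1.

Compute x² = 77617² = 6024398689
Compute 352y² = 352·4137² = 352·17114769 = 6024398688
x² - 352y² = 6024398689 - 6024398688 = 1
Since this equals 1, (77617, 4137) is a solution.

Yes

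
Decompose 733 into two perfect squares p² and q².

We need to find integers p, q > 0 such that p² + q² = 733.
Trying p = 2: q² = 733 - 2² = 733 - 4 = 729
q = 27
Check: 2² + 27² = 4 + 729 = 733 ✓

733 = 2² + 27²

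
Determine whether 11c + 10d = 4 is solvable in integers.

Step 1: Compute gcd(11, 10).
gcd(11, 10) = 1

Step 2: Check divisibility.
Does 1 divide 4? 4 = 1 x 4, so yes.

By the theorem on linear Diophantine equations, 11c + 10d = 4 has integer solutions if and only if gcd(11, 10) divides 4. Since 1 | 4, solutions exist.

Yes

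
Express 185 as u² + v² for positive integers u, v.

We need to find integers u, v > 0 such that u² + v² = 185.
Trying u = 4: v² = 185 - 4² = 185 - 16 = 169
v = 13
Check: 4² + 13² = 16 + 169 = 185 ✓

185 = 4² + 13²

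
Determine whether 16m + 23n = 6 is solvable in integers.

Step 1: Compute gcd(16, 23).
gcd(16, 23) = 1

Step 2: Check divisibility.
Does 1 divide 6? 6 = 1 x 6, so yes.

By the theorem on linear Diophantine equations, 16m + 23n = 6 has integer solutions if and only if gcd(16, 23) divides 6. Since 1 | 6, solutions exist.

Yes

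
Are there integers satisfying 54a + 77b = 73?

Step 1: Compute gcd(54, 77).
gcd(54, 77) = 1

Step 2: Check divisibility.
Does 1 divide 73? 73 = 1 x 73, so yes.

By the theorem on linear Diophantine equations, 54a + 77b = 73 has integer solutions if and only if gcd(54, 77) divides 73. Since 1 | 73, solutions exist.

Yes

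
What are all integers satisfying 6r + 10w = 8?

Step 1: Compute gcd(6, 10) = 2.
Since 2 divides 8, solutions exist.

Step 2: Find a particular solution using extended Euclidean algorithm.
We get r₀ = 8, w₀ = -4.
Check: 6*8 + 10*-4 = 8 = 8 ✓

Step 3: Write the general solution.
r = 8 + (10/2)t = 8 + 5t
w = -4 - (6/2)t = -4 - 3t
for any integer t.

r = 8 + 5t, w = -4 - 3t for integer t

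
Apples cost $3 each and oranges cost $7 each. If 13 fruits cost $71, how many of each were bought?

Let a = apples, o = oranges.
a + o = 13
3a + 7o = 71
Substitute o = 13 - a:
3a + 7(13 - a) = 71
(3 - 7)a = 71 - 91
-4a = -20
a = 5, o = 13 - 5 = 8

Apples: 5, Oranges: 8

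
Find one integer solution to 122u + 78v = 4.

Step 1: Check solvability.
gcd(122, 78) = 2
Since 2 divides 4, solutions exist.

Step 2: Apply extended Euclidean algorithm to find gcd.
We find integers such that 122*x0 + 78*y0 = 2

Step 3: Scale the particular solution.
Multiply by 4/2 = 2:
u = 32, v = -50

Step 4: Verify.
122*(32) + 78*(-50) = 4 = 4 ✓

u = 32, v = -50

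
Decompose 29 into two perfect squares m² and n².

We need to find integers m, n > 0 such that m² + n² = 29.
Trying m = 2: n² = 29 - 2² = 29 - 4 = 25
n = 5
Check: 2² + 5² = 4 + 25 = 29 ✓

29 = 2² + 5²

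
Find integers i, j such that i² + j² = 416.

We need to find integers i, j > 0 such that i² + j² = 416.
Trying i = 4: j² = 416 - 4² = 416 - 16 = 400
j = 20
Check: 4² + 20² = 16 + 400 = 416 ✓

416 = 4² + 20²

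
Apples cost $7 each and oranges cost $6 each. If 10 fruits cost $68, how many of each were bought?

Let a = apples, o = oranges.
a + o = 10
7a + 6o = 68
Substitute o = 10 - a:
7a + 6(10 - a) = 68
(7 - 6)a = 68 - 60
1a = 8
a = 8, o = 10 - 8 = 2

Apples: 8, Oranges: 2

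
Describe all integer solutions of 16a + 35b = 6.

Step 1: Compute gcd(16, 35) = 1.
Since 1 divides 6, solutions exist.

Step 2: Find a particular solution using extended Euclidean algorithm.
We get a₀ = 66, b₀ = -30.
Check: 16*66 + 35*-30 = 6 = 6 ✓

Step 3: Write the general solution.
a = 66 + (35/1)t = 66 + 35t
b = -30 - (16/1)t = -30 - 16t
for any integer t.

a = 66 + 35t, b = -30 - 16t for integer t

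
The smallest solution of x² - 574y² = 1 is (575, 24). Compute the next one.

Solutions to x² - Dy² = 1 are generated by powers of (x₀ + y₀√D).
The next solution satisfies x₁ + y₁√574 = (x₀ + y₀√574)², giving:
x₁ = x₀² + 574y₀² = 575² + 574·24² = 330625 + 330624 = 661249
y₁ = 2x₀y₀ = 2·575·24 = 27600

Verify: 661249² - 574·27600² = 437250240001 - 437250240000 = 1 ✓

x = 661249, y = 27600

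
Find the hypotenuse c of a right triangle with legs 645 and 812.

c² = a² + b² = 645² + 812² = 416025 + 659344 = 1075369
c = sqrt(1075369) = 1037

1037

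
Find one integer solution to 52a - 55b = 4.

Step 1: Check solvability.
gcd(52, 55) = 1
Since 1 divides 4, solutions exist.

Step 2: Apply extended Euclidean algorithm to find gcd.
We find integers such that 52*x0 + 55*y0 = 1

Step 3: Scale the particular solution.
Multiply by 4/1 = 4:
a = 72, b = 68

Step 4: Verify.
52*(72) - 55*(68) = 4 = 4 ✓

a = 72, b = 68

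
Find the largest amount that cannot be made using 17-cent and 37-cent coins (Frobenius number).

For two coprime denominations a and b, the Frobenius number (largest value not representable as a non-negative combination) is ab - a - b.
Here gcd(17, 37) = 1, so they are coprime.
F(17, 37) = 17·37 - 17 - 37 = 629 - 54 = 575

575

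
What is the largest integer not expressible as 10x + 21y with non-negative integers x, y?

For two coprime denominations a and b, the Frobenius number (largest value not representable as a non-negative combination) is ab - a - b.
Here gcd(10, 21) = 1, so they are coprime.
F(10, 21) = 10·21 - 10 - 21 = 210 - 31 = 179

179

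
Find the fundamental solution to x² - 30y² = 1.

We seek the smallest positive integers (x, y) with x² - 30y² = 1, i.e., x² = 30y² + 1.
Try successive y values:
y = 1: x² = 30·1² + 1 = 31, not a perfect square
y = 2: x² = 30·2² + 1 = 121, x = 11 ✓

Verify: 11² - 30·2² = 121 - 120 = 1 ✓

x = 11, y = 2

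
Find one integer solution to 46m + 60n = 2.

Step 1: Check solvability.
gcd(46, 60) = 2
Since 2 divides 2, solutions exist.

Step 2: Apply extended Euclidean algorithm to find gcd.
We find integers such that 46*x0 + 60*y0 = 2

Step 3: Scale the particular solution.
Multiply by 2/2 = 1:
m = -13, n = 10

Step 4: Verify.
46*(-13) + 60*(10) = 2 = 2 ✓

m = -13, n = 10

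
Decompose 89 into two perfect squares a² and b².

We need to find integers a, b > 0 such that a² + b² = 89.
Trying a = 5: b² = 89 - 5² = 89 - 25 = 64
b = 8
Check: 5² + 8² = 25 + 64 = 89 ✓

89 = 5² + 8²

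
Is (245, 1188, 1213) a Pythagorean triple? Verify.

Compute a² + b² = 245² + 1188² = 60025 + 1411344 = 1471369
Compute c² = 1213² = 1471369
Since 1471369 = 1471369, confirmed.

Yes, it is a Pythagorean triple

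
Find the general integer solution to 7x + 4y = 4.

Step 1: Compute gcd(7, 4) = 1.
Since 1 divides 4, solutions exist.

Step 2: Find a particular solution using extended Euclidean algorithm.
We get x₀ = -4, y₀ = 8.
Check: 7*-4 + 4*8 = 4 = 4 ✓

Step 3: Write the general solution.
x = -4 + (4/1)t = -4 + 4t
y = 8 - (7/1)t = 8 - 7t
for any integer t.

x = -4 + 4t, y = 8 - 7t for integer t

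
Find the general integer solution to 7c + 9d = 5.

Step 1: Compute gcd(7, 9) = 1.
Since 1 divides 5, solutions exist.

Step 2: Find a particular solution using extended Euclidean algorithm.
We get c₀ = 20, d₀ = -15.
Check: 7*20 + 9*-15 = 5 = 5 ✓

Step 3: Write the general solution.
c = 20 + (9/1)t = 20 + 9t
d = -15 - (7/1)t = -15 - 7t
for any integer t.

c = 20 + 9t, d = -15 - 7t for integer t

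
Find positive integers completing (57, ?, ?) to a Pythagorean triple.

We need the other leg and hypotenuse such that 57² + x² = c².
Take x = 540, c = 543: 57² + 540² = 3249 + 291600 = 294849 = 543² ✓
Triple: (57, 540, 543)

(57, 540, 543)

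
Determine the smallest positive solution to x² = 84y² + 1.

We seek the smallest positive integers (x, y) with x² - 84y² = 1, i.e., x² = 84y² + 1.
Try successive y values:
y = 1: x² = 84·1² + 1 = 85, not a perfect square
y = 2: x² = 84·2² + 1 = 337, not a perfect square
y = 3: x² = 84·3² + 1 = 757, not a perfect square
... continuing the search (or via continued fractions) ...
y = 6: x² = 84·6² + 1 = 3025, x = 55 ✓

Verify: 55² - 84·6² = 3025 - 3024 = 1 ✓

x = 55, y = 6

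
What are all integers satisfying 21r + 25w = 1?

Step 1: Compute gcd(21, 25) = 1.
Since 1 divides 1, solutions exist.

Step 2: Find a particular solution using extended Euclidean algorithm.
We get r₀ = 6, w₀ = -5.
Check: 21*6 + 25*-5 = 1 = 1 ✓

Step 3: Write the general solution.
r = 6 + (25/1)t = 6 + 25t
w = -5 - (21/1)t = -5 - 21t
for any integer t.

r = 6 + 25t, w = -5 - 21t for integer t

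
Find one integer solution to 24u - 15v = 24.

Step 1: Check solvability.
gcd(24, 15) = 3
Since 3 divides 24, solutions exist.

Step 2: Apply extended Euclidean algorithm to find gcd.
We find integers such that 24*x0 + 15*y0 = 3

Step 3: Scale the particular solution.
Multiply by 24/3 = 8:
u = 16, v = 24

Step 4: Verify.
24*(16) - 15*(24) = 24 = 24 ✓

u = 16, v = 24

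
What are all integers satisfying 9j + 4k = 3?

Step 1: Compute gcd(9, 4) = 1.
Since 1 divides 3, solutions exist.

Step 2: Find a particular solution using extended Euclidean algorithm.
We get j₀ = 3, k₀ = -6.
Check: 9*3 + 4*-6 = 3 = 3 ✓

Step 3: Write the general solution.
j = 3 + (4/1)t = 3 + 4t
k = -6 - (9/1)t = -6 - 9t
for any integer t.

j = 3 + 4t, k = -6 - 9t for integer t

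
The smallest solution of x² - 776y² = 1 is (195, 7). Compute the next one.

Solutions to x² - Dy² = 1 are generated by powers of (x₀ + y₀√D).
The next solution satisfies x₁ + y₁√776 = (x₀ + y₀√776)², giving:
x₁ = x₀² + 776y₀² = 195² + 776·7² = 38025 + 38024 = 76049
y₁ = 2x₀y₀ = 2·195·7 = 2730

Verify: 76049² - 776·2730² = 5783450401 - 5783450400 = 1 ✓

x = 76049, y = 2730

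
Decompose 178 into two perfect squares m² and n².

We need to find integers m, n > 0 such that m² + n² = 178.
Trying m = 3: n² = 178 - 3² = 178 - 9 = 169
n = 13
Check: 3² + 13² = 9 + 169 = 178 ✓

178 = 3² + 13²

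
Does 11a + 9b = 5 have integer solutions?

Step 1: Compute gcd(11, 9).
gcd(11, 9) = 1

Step 2: Check divisibility.
Does 1 divide 5? 5 = 1 x 5, so yes.

By the theorem on linear Diophantine equations, 11a + 9b = 5 has integer solutions if and only if gcd(11, 9) divides 5. Since 1 | 5, solutions exist.

Yes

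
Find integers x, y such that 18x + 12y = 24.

Step 1: Check solvability.
gcd(18, 12) = 6
Since 6 divides 24, solutions exist.

Step 2: Apply extended Euclidean algorithm to find gcd.
We find integers such that 18*x0 + 12*y0 = 6

Step 3: Scale the particular solution.
Multiply by 24/6 = 4:
x = 4, y = -4

Step 4: Verify.
18*(4) + 12*(-4) = 24 = 24 ✓

x = 4, y = -4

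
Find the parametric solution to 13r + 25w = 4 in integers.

Step 1: Compute gcd(13, 25) = 1.
Since 1 divides 4, solutions exist.

Step 2: Find a particular solution using extended Euclidean algorithm.
We get r₀ = 8, w₀ = -4.
Check: 13*8 + 25*-4 = 4 = 4 ✓

Step 3: Write the general solution.
r = 8 + (25/1)t = 8 + 25t
w = -4 - (13/1)t = -4 - 13t
for any integer t.

r = 8 + 25t, w = -4 - 13t for integer t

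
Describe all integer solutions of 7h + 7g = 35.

Step 1: Compute gcd(7, 7) = 7.
Since 7 divides 35, solutions exist.

Step 2: Find a particular solution using extended Euclidean algorithm.
We get h₀ = 0, g₀ = 5.
Check: 7*0 + 7*5 = 35 = 35 ✓

Step 3: Write the general solution.
h = 0 + (7/7)t = 0 + 1t
g = 5 - (7/7)t = 5 - 1t
for any integer t.

h = 0 + 1t, g = 5 - 1t for integer t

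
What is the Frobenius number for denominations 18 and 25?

For two coprime denominations a and b, the Frobenius number (largest value not representable as a non-negative combination) is ab - a - b.
Here gcd(18, 25) = 1, so they are coprime.
F(18, 25) = 18·25 - 18 - 25 = 450 - 43 = 407

407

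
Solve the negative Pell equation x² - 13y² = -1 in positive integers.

We need x² = 13y² - 1. Try successive y:
y = 1: x² = 13·1² - 1 = 12, not a perfect square
y = 2: x² = 13·2² - 1 = 51, not a perfect square
y = 3: x² = 13·3² - 1 = 116, not a perfect square
...
y = 5: x² = 13·5² - 1 = 324 = 18² ✓
Check: 18² - 13·5² = 324 - 325 = -1 ✓

x = 18, y = 5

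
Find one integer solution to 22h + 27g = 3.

Step 1: Check solvability.
gcd(22, 27) = 1
Since 1 divides 3, solutions exist.

Step 2: Apply extended Euclidean algorithm to find gcd.
We find integers such that 22*x0 + 27*y0 = 1

Step 3: Scale the particular solution.
Multiply by 3/1 = 3:
h = -33, g = 27

Step 4: Verify.
22*(-33) + 27*(27) = 3 = 3 ✓

h = -33, g = 27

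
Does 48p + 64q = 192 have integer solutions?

Step 1: Compute gcd(48, 64).
gcd(48, 64) = 16

Step 2: Check divisibility.
Does 16 divide 192? 192 = 16 x 12, so yes.

By the theorem on linear Diophantine equations, 48p + 64q = 192 has integer solutions if and only if gcd(48, 64) divides 192. Since 16 | 192, solutions exist.

Yes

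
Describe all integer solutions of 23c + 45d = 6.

Step 1: Compute gcd(23, 45) = 1.
Since 1 divides 6, solutions exist.

Step 2: Find a particular solution using extended Euclidean algorithm.
We get c₀ = 12, d₀ = -6.
Check: 23*12 + 45*-6 = 6 = 6 ✓

Step 3: Write the general solution.
c = 12 + (45/1)t = 12 + 45t
d = -6 - (23/1)t = -6 - 23t
for any integer t.

c = 12 + 45t, d = -6 - 23t for integer t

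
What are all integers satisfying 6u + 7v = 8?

Step 1: Compute gcd(6, 7) = 1.
Since 1 divides 8, solutions exist.

Step 2: Find a particular solution using extended Euclidean algorithm.
We get u₀ = -8, v₀ = 8.
Check: 6*-8 + 7*8 = 8 = 8 ✓

Step 3: Write the general solution.
u = -8 + (7/1)t = -8 + 7t
v = 8 - (6/1)t = 8 - 6t
for any integer t.

u = -8 + 7t, v = 8 - 6t for integer t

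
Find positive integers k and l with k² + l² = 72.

We need to find integers k, l > 0 such that k² + l² = 72.
Trying k = 6: l² = 72 - 6² = 72 - 36 = 36
l = 6
Check: 6² + 6² = 36 + 36 = 72 ✓

72 = 6² + 6²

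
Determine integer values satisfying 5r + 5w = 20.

Step 1: Check solvability.
gcd(5, 5) = 5
Since 5 divides 20, solutions exist.

Step 2: Apply extended Euclidean algorithm to find gcd.
We find integers such that 5*x0 + 5*y0 = 5

Step 3: Scale the particular solution.
Multiply by 20/5 = 4:
r = 0, w = 4

Step 4: Verify.
5*(0) + 5*(4) = 20 = 20 ✓

r = 0, w = 4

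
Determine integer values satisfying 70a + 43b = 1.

Step 1: Check solvability.
gcd(70, 43) = 1
Since 1 divides 1, solutions exist.

Step 2: Apply extended Euclidean algorithm to find gcd.
We find integers such that 70*x0 + 43*y0 = 1

Step 3: Scale the particular solution.
Multiply by 1/1 = 1:
a = 8, b = -13

Step 4: Verify.
70*(8) + 43*(-13) = 1 = 1 ✓

a = 8, b = -13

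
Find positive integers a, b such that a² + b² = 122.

Search for a with 122 - a² a perfect square.
a = 1: 122 - 1² = 122 - 1 = 121 = 11² ✓
So a = 1, b = 11.

a = 1, b = 11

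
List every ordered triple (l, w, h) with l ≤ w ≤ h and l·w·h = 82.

Iterate l from 1 to ⌊82^(1/3)⌋. For each l dividing 82, iterate w ≥ l with w dividing 82/l, and set h = 82/(l·w).
Triples found (2): (1×1×82), (1×2×41)

(1×1×82), (1×2×41)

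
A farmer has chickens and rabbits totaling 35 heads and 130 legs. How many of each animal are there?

Let c = chickens, r = rabbits.
Heads: c + r = 35
Legs: 2c + 4r = 130
From the first equation, c = 35 - r. Substitute:
2(35 - r) + 4r = 130
70 + 2r = 130
r = (130 - 70)/2 = 30
c = 35 - 30 = 5

Chickens: 5, Rabbits: 30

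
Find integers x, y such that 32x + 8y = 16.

Step 1: Check solvability.
gcd(32, 8) = 8
Since 8 divides 16, solutions exist.

Step 2: Apply extended Euclidean algorithm to find gcd.
We find integers such that 32*x0 + 8*y0 = 8

Step 3: Scale the particular solution.
Multiply by 16/8 = 2:
x = 0, y = 2

Step 4: Verify.
32*(0) + 8*(2) = 16 = 16 ✓

x = 0, y = 2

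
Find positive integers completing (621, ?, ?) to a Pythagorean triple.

We need the other leg and hypotenuse such that 621² + x² = c².
Take x = 100, c = 629: 621² + 100² = 385641 + 10000 = 395641 = 629² ✓
Triple: (621, 100, 629)

(621, 100, 629)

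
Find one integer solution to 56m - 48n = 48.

Step 1: Check solvability.
gcd(56, 48) = 8
Since 8 divides 48, solutions exist.

Step 2: Apply extended Euclidean algorithm to find gcd.
We find integers such that 56*x0 + 48*y0 = 8

Step 3: Scale the particular solution.
Multiply by 48/8 = 6:
m = 6, n = 6

Step 4: Verify.
56*(6) - 48*(6) = 48 = 48 ✓

m = 6, n = 6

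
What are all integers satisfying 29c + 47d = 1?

Step 1: Compute gcd(29, 47) = 1.
Since 1 divides 1, solutions exist.

Step 2: Find a particular solution using extended Euclidean algorithm.
We get c₀ = 13, d₀ = -8.
Check: 29*13 + 47*-8 = 1 = 1 ✓

Step 3: Write the general solution.
c = 13 + (47/1)t = 13 + 47t
d = -8 - (29/1)t = -8 - 29t
for any integer t.

c = 13 + 47t, d = -8 - 29t for integer t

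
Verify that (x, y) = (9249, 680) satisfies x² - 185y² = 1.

Compute x² = 9249² = 85544001
Compute 185y² = 185·680² = 185·462400 = 85544000
x² - 185y² = 85544001 - 85544000 = 1
Since this equals 1, (9249, 680) is a solution.

Yes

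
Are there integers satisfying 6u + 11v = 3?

Step 1: Compute gcd(6, 11).
gcd(6, 11) = 1

Step 2: Check divisibility.
Does 1 divide 3? 3 = 1 x 3, so yes.

By the theorem on linear Diophantine equations, 6u + 11v = 3 has integer solutions if and only if gcd(6, 11) divides 3. Since 1 | 3, solutions exist.

Yes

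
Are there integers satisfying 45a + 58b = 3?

Step 1: Compute gcd(45, 58).
gcd(45, 58) = 1

Step 2: Check divisibility.
Does 1 divide 3? 3 = 1 x 3, so yes.

By the theorem on linear Diophantine equations, 45a + 58b = 3 has integer solutions if and only if gcd(45, 58) divides 3. Since 1 | 3, solutions exist.

Yes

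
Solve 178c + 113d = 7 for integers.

Step 1: Check solvability.
gcd(178, 113) = 1
Since 1 divides 7, solutions exist.

Step 2: Apply extended Euclidean algorithm to find gcd.
We find integers such that 178*x0 + 113*y0 = 1

Step 3: Scale the particular solution.
Multiply by 7/1 = 7:
c = 280, d = -441

Step 4: Verify.
178*(280) + 113*(-441) = 7 = 7 ✓

c = 280, d = -441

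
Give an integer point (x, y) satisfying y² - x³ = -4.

Try small integer x values and check whether x³ - 4 is a perfect square.
x = 5: x³ - 4 = 5³ - 4 = 125 - 4 = 121
Is 121 a perfect square? 11² = 121 ✓
So (x, y) = (5, -11) is a solution.

x = 5, y = -11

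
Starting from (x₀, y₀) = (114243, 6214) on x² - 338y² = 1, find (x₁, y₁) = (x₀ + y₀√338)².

Solutions to x² - Dy² = 1 are generated by powers of (x₀ + y₀√D).
The next solution satisfies x₁ + y₁√338 = (x₀ + y₀√338)², giving:
x₁ = x₀² + 338y₀² = 114243² + 338·6214² = 13051463049 + 13051463048 = 26102926097
y₁ = 2x₀y₀ = 2·114243·6214 = 1419812004

Verify: 26102926097² - 338·1419812004² = 681362750825443653409 - 681362750825443653408 = 1 ✓

x = 26102926097, y = 1419812004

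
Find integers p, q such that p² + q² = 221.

We need to find integers p, q > 0 such that p² + q² = 221.
Trying p = 5: q² = 221 - 5² = 221 - 25 = 196
q = 14
Check: 5² + 14² = 25 + 196 = 221 ✓

221 = 5² + 14²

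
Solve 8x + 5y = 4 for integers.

Step 1: Check solvability.
gcd(8, 5) = 1
Since 1 divides 4, solutions exist.

Step 2: Apply extended Euclidean algorithm to find gcd.
We find integers such that 8*x0 + 5*y0 = 1

Step 3: Scale the particular solution.
Multiply by 4/1 = 4:
x = 8, y = -12

Step 4: Verify.
8*(8) + 5*(-12) = 4 = 4 ✓

x = 8, y = -12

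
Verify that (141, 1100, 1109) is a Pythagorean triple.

Compute a² + b² = 141² + 1100² = 19881 + 1210000 = 1229881
Compute c² = 1109² = 1229881
Since 1229881 = 1229881, confirmed.

Yes, it is a Pythagorean triple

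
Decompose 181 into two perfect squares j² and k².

We need to find integers j, k > 0 such that j² + k² = 181.
Trying j = 9: k² = 181 - 9² = 181 - 81 = 100
k = 10
Check: 9² + 10² = 81 + 100 = 181 ✓

181 = 9² + 10²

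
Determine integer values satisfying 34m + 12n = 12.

Step 1: Check solvability.
gcd(34, 12) = 2
Since 2 divides 12, solutions exist.

Step 2: Apply extended Euclidean algorithm to find gcd.
We find integers such that 34*x0 + 12*y0 = 2

Step 3: Scale the particular solution.
Multiply by 12/2 = 6:
m = -6, n = 18

Step 4: Verify.
34*(-6) + 12*(18) = 12 = 12 ✓

m = -6, n = 18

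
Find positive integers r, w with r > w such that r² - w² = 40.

Factor: r² - w² = (r+w)(r-w) = 40.
We need two factors of 40 with the same parity.
Use r+w = 20 and r-w = 2 (product 20·2 = 40).
Adding: 2r = 22, so r = 11.
Subtracting: 2w = 18, so w = 9.
Check: 11² - 9² = 121 - 81 = 40 ✓

r = 11, w = 9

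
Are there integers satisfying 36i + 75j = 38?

Step 1: Compute gcd(36, 75).
gcd(36, 75) = 3

Step 2: Check divisibility.
Does 3 divide 38? 38 = 3 x 12 + 2, so no.

By the theorem on linear Diophantine equations, 36i + 75j = 38 has integer solutions if and only if gcd(36, 75) divides 38. Since 3 does not divide 38, no solutions exist.

No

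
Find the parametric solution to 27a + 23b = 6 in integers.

Step 1: Compute gcd(27, 23) = 1.
Since 1 divides 6, solutions exist.

Step 2: Find a particular solution using extended Euclidean algorithm.
We get a₀ = 36, b₀ = -42.
Check: 27*36 + 23*-42 = 6 = 6 ✓

Step 3: Write the general solution.
a = 36 + (23/1)t = 36 + 23t
b = -42 - (27/1)t = -42 - 27t
for any integer t.

a = 36 + 23t, b = -42 - 27t for integer t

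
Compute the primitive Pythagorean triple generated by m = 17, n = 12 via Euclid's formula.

a = m² - n² = 17² - 12² = 289 - 144 = 145
b = 2mn = 2·17·12 = 408
c = m² + n² = 289 + 144 = 433
Verify: 145² + 408² = 21025 + 166464 = 187489 = 433² ✓

(145, 408, 433)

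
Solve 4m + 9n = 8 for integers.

Step 1: Check solvability.
gcd(4, 9) = 1
Since 1 divides 8, solutions exist.

Step 2: Apply extended Euclidean algorithm to find gcd.
We find integers such that 4*x0 + 9*y0 = 1

Step 3: Scale the particular solution.
Multiply by 8/1 = 8:
m = -16, n = 8

Step 4: Verify.
4*(-16) + 9*(8) = 8 = 8 ✓

m = -16, n = 8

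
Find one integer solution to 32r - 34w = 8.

Step 1: Check solvability.
gcd(32, 34) = 2
Since 2 divides 8, solutions exist.

Step 2: Apply extended Euclidean algorithm to find gcd.
We find integers such that 32*x0 + 34*y0 = 2

Step 3: Scale the particular solution.
Multiply by 8/2 = 4:
r = -4, w = -4

Step 4: Verify.
32*(-4) - 34*(-4) = 8 = 8 ✓

r = -4, w = -4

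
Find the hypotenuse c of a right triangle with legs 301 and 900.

c² = a² + b² = 301² + 900² = 90601 + 810000 = 900601
c = sqrt(900601) = 949

949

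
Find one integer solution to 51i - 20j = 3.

Step 1: Check solvability.
gcd(51, 20) = 1
Since 1 divides 3, solutions exist.

Step 2: Apply extended Euclidean algorithm to find gcd.
We find integers such that 51*x0 + 20*y0 = 1

Step 3: Scale the particular solution.
Multiply by 3/1 = 3:
i = -27, j = -69

Step 4: Verify.
51*(-27) - 20*(-69) = 3 = 3 ✓

i = -27, j = -69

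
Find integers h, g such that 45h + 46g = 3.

Step 1: Check solvability.
gcd(45, 46) = 1
Since 1 divides 3, solutions exist.

Step 2: Apply extended Euclidean algorithm to find gcd.
We find integers such that 45*x0 + 46*y0 = 1

Step 3: Scale the particular solution.
Multiply by 3/1 = 3:
h = -3, g = 3

Step 4: Verify.
45*(-3) + 46*(3) = 3 = 3 ✓

h = -3, g = 3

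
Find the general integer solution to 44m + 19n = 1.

Step 1: Compute gcd(44, 19) = 1.
Since 1 divides 1, solutions exist.

Step 2: Find a particular solution using extended Euclidean algorithm.
We get m₀ = -3, n₀ = 7.
Check: 44*-3 + 19*7 = 1 = 1 ✓

Step 3: Write the general solution.
m = -3 + (19/1)t = -3 + 19t
n = 7 - (44/1)t = 7 - 44t
for any integer t.

m = -3 + 19t, n = 7 - 44t for integer t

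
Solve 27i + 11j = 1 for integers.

Step 1: Check solvability.
gcd(27, 11) = 1
Since 1 divides 1, solutions exist.

Step 2: Apply extended Euclidean algorithm to find gcd.
We find integers such that 27*x0 + 11*y0 = 1

Step 3: Scale the particular solution.
Multiply by 1/1 = 1:
i = -2, j = 5

Step 4: Verify.
27*(-2) + 11*(5) = 1 = 1 ✓

i = -2, j = 5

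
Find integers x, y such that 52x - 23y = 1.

Step 1: Check solvability.
gcd(52, 23) = 1
Since 1 divides 1, solutions exist.

Step 2: Apply extended Euclidean algorithm to find gcd.
We find integers such that 52*x0 + 23*y0 = 1

Step 3: Scale the particular solution.
Multiply by 1/1 = 1:
x = 4, y = 9

Step 4: Verify.
52*(4) - 23*(9) = 1 = 1 ✓

x = 4, y = 9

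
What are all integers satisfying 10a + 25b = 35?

Step 1: Compute gcd(10, 25) = 5.
Since 5 divides 35, solutions exist.

Step 2: Find a particular solution using extended Euclidean algorithm.
We get a₀ = -14, b₀ = 7.
Check: 10*-14 + 25*7 = 35 = 35 ✓

Step 3: Write the general solution.
a = -14 + (25/5)t = -14 + 5t
b = 7 - (10/5)t = 7 - 2t
for any integer t.

a = -14 + 5t, b = 7 - 2t for integer t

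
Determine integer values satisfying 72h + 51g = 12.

Step 1: Check solvability.
gcd(72, 51) = 3
Since 3 divides 12, solutions exist.

Step 2: Apply extended Euclidean algorithm to find gcd.
We find integers such that 72*x0 + 51*y0 = 3

Step 3: Scale the particular solution.
Multiply by 12/3 = 4:
h = 20, g = -28

Step 4: Verify.
72*(20) + 51*(-28) = 12 = 12 ✓

h = 20, g = -28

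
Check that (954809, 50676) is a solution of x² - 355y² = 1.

Compute x² = 954809² = 911660226481
Compute 355y² = 355·50676² = 355·2568056976 = 911660226480
x² - 355y² = 911660226481 - 911660226480 = 1
Since this equals 1, (954809, 50676) is a solution.

Yes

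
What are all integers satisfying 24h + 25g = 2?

Step 1: Compute gcd(24, 25) = 1.
Since 1 divides 2, solutions exist.

Step 2: Find a particular solution using extended Euclidean algorithm.
We get h₀ = -2, g₀ = 2.
Check: 24*-2 + 25*2 = 2 = 2 ✓

Step 3: Write the general solution.
h = -2 + (25/1)t = -2 + 25t
g = 2 - (24/1)t = 2 - 24t
for any integer t.

h = -2 + 25t, g = 2 - 24t for integer t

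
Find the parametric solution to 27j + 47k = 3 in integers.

Step 1: Compute gcd(27, 47) = 1.
Since 1 divides 3, solutions exist.

Step 2: Find a particular solution using extended Euclidean algorithm.
We get j₀ = 21, k₀ = -12.
Check: 27*21 + 47*-12 = 3 = 3 ✓

Step 3: Write the general solution.
j = 21 + (47/1)t = 21 + 47t
k = -12 - (27/1)t = -12 - 27t
for any integer t.

j = 21 + 47t, k = -12 - 27t for integer t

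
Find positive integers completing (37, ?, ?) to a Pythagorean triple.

We need the other leg and hypotenuse such that 37² + x² = c².
Take x = 684, c = 685: 37² + 684² = 1369 + 467856 = 469225 = 685² ✓
Triple: (37, 684, 685)

(37, 684, 685)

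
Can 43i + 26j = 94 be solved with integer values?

Step 1: Compute gcd(43, 26).
gcd(43, 26) = 1

Step 2: Check divisibility.
Does 1 divide 94? 94 = 1 x 94, so yes.

By the theorem on linear Diophantine equations, 43i + 26j = 94 has integer solutions if and only if gcd(43, 26) divides 94. Since 1 | 94, solutions exist.

Yes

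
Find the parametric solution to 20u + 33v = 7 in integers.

Step 1: Compute gcd(20, 33) = 1.
Since 1 divides 7, solutions exist.

Step 2: Find a particular solution using extended Euclidean algorithm.
We get u₀ = 35, v₀ = -21.
Check: 20*35 + 33*-21 = 7 = 7 ✓

Step 3: Write the general solution.
u = 35 + (33/1)t = 35 + 33t
v = -21 - (20/1)t = -21 - 20t
for any integer t.

u = 35 + 33t, v = -21 - 20t for integer t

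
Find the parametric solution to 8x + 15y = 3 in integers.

Step 1: Compute gcd(8, 15) = 1.
Since 1 divides 3, solutions exist.

Step 2: Find a particular solution using extended Euclidean algorithm.
We get x₀ = 6, y₀ = -3.
Check: 8*6 + 15*-3 = 3 = 3 ✓

Step 3: Write the general solution.
x = 6 + (15/1)t = 6 + 15t
y = -3 - (8/1)t = -3 - 8t
for any integer t.

x = 6 + 15t, y = -3 - 8t for integer t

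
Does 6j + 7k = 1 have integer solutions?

Step 1: Compute gcd(6, 7).
gcd(6, 7) = 1

Step 2: Check divisibility.
Does 1 divide 1? 1 = 1 x 1, so yes.

By the theorem on linear Diophantine equations, 6j + 7k = 1 has integer solutions if and only if gcd(6, 7) divides 1. Since 1 | 1, solutions exist.

Yes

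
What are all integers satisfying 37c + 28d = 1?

Step 1: Compute gcd(37, 28) = 1.
Since 1 divides 1, solutions exist.

Step 2: Find a particular solution using extended Euclidean algorithm.
We get c₀ = -3, d₀ = 4.
Check: 37*-3 + 28*4 = 1 = 1 ✓

Step 3: Write the general solution.
c = -3 + (28/1)t = -3 + 28t
d = 4 - (37/1)t = 4 - 37t
for any integer t.

c = -3 + 28t, d = 4 - 37t for integer t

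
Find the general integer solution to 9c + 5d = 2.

Step 1: Compute gcd(9, 5) = 1.
Since 1 divides 2, solutions exist.

Step 2: Find a particular solution using extended Euclidean algorithm.
We get c₀ = -2, d₀ = 4.
Check: 9*-2 + 5*4 = 2 = 2 ✓

Step 3: Write the general solution.
c = -2 + (5/1)t = -2 + 5t
d = 4 - (9/1)t = 4 - 9t
for any integer t.

c = -2 + 5t, d = 4 - 9t for integer t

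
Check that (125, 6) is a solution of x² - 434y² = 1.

Compute x² = 125² = 15625
Compute 434y² = 434·6² = 434·36 = 15624
x² - 434y² = 15625 - 15624 = 1
Since this equals 1, (125, 6) is a solution.

Yes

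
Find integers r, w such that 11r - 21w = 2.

Step 1: Check solvability.
gcd(11, 21) = 1
Since 1 divides 2, solutions exist.

Step 2: Apply extended Euclidean algorithm to find gcd.
We find integers such that 11*x0 + 21*y0 = 1

Step 3: Scale the particular solution.
Multiply by 2/1 = 2:
r = 4, w = 2

Step 4: Verify.
11*(4) - 21*(2) = 2 = 2 ✓

r = 4, w = 2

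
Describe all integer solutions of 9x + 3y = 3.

Step 1: Compute gcd(9, 3) = 3.
Since 3 divides 3, solutions exist.

Step 2: Find a particular solution using extended Euclidean algorithm.
We get x₀ = 0, y₀ = 1.
Check: 9*0 + 3*1 = 3 = 3 ✓

Step 3: Write the general solution.
x = 0 + (3/3)t = 0 + 1t
y = 1 - (9/3)t = 1 - 3t
for any integer t.

x = 0 + 1t, y = 1 - 3t for integer t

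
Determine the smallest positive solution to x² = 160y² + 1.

We seek the smallest positive integers (x, y) with x² - 160y² = 1, i.e., x² = 160y² + 1.
Try successive y values:
y = 1: x² = 160·1² + 1 = 161, not a perfect square
y = 2: x² = 160·2² + 1 = 641, not a perfect square
y = 3: x² = 160·3² + 1 = 1441, not a perfect square
... continuing the search (or via continued fractions) ...
y = 57: x² = 160·57² + 1 = 519841, x = 721 ✓

Verify: 721² - 160·57² = 519841 - 519840 = 1 ✓

x = 721, y = 57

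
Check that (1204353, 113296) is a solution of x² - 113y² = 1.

Compute x² = 1204353² = 1450466148609
Compute 113y² = 113·113296² = 113·12835983616 = 1450466148608
x² - 113y² = 1450466148609 - 1450466148608 = 1
Since this equals 1, (1204353, 113296) is a solution.

Yes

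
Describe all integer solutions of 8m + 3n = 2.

Step 1: Compute gcd(8, 3) = 1.
Since 1 divides 2, solutions exist.

Step 2: Find a particular solution using extended Euclidean algorithm.
We get m₀ = -2, n₀ = 6.
Check: 8*-2 + 3*6 = 2 = 2 ✓

Step 3: Write the general solution.
m = -2 + (3/1)t = -2 + 3t
n = 6 - (8/1)t = 6 - 8t
for any integer t.

m = -2 + 3t, n = 6 - 8t for integer t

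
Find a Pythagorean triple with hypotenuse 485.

We need a² + b² = 485² = 235225.
Trying: 483² + 44² = 233289 + 1936 = 235225 ✓

(483, 44, 485)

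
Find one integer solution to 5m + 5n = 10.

Step 1: Check solvability.
gcd(5, 5) = 5
Since 5 divides 10, solutions exist.

Step 2: Apply extended Euclidean algorithm to find gcd.
We find integers such that 5*x0 + 5*y0 = 5

Step 3: Scale the particular solution.
Multiply by 10/5 = 2:
m = 0, n = 2

Step 4: Verify.
5*(0) + 5*(2) = 10 = 10 ✓

m = 0, n = 2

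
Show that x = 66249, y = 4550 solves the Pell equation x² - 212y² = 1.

Compute x² = 66249² = 4388930001
Compute 212y² = 212·4550² = 212·20702500 = 4388930000
x² - 212y² = 4388930001 - 4388930000 = 1
Since this equals 1, (66249, 4550) is a solution.

Yes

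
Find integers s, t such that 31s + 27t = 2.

Step 1: Check solvability.
gcd(31, 27) = 1
Since 1 divides 2, solutions exist.

Step 2: Apply extended Euclidean algorithm to find gcd.
We find integers such that 31*x0 + 27*y0 = 1

Step 3: Scale the particular solution.
Multiply by 2/1 = 2:
s = 14, t = -16

Step 4: Verify.
31*(14) + 27*(-16) = 2 = 2 ✓

s = 14, t = -16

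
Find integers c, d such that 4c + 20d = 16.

Step 1: Check solvability.
gcd(4, 20) = 4
Since 4 divides 16, solutions exist.

Step 2: Apply extended Euclidean algorithm to find gcd.
We find integers such that 4*x0 + 20*y0 = 4

Step 3: Scale the particular solution.
Multiply by 16/4 = 4:
c = 4, d = 0

Step 4: Verify.
4*(4) + 20*(0) = 16 = 16 ✓

c = 4, d = 0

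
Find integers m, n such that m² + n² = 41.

We need to find integers m, n > 0 such that m² + n² = 41.
Trying m = 4: n² = 41 - 4² = 41 - 16 = 25
n = 5
Check: 4² + 5² = 16 + 25 = 41 ✓

41 = 4² + 5²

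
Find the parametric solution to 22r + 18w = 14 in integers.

Step 1: Compute gcd(22, 18) = 2.
Since 2 divides 14, solutions exist.

Step 2: Find a particular solution using extended Euclidean algorithm.
We get r₀ = -28, w₀ = 35.
Check: 22*-28 + 18*35 = 14 = 14 ✓

Step 3: Write the general solution.
r = -28 + (18/2)t = -28 + 9t
w = 35 - (22/2)t = 35 - 11t
for any integer t.

r = -28 + 9t, w = 35 - 11t for integer t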